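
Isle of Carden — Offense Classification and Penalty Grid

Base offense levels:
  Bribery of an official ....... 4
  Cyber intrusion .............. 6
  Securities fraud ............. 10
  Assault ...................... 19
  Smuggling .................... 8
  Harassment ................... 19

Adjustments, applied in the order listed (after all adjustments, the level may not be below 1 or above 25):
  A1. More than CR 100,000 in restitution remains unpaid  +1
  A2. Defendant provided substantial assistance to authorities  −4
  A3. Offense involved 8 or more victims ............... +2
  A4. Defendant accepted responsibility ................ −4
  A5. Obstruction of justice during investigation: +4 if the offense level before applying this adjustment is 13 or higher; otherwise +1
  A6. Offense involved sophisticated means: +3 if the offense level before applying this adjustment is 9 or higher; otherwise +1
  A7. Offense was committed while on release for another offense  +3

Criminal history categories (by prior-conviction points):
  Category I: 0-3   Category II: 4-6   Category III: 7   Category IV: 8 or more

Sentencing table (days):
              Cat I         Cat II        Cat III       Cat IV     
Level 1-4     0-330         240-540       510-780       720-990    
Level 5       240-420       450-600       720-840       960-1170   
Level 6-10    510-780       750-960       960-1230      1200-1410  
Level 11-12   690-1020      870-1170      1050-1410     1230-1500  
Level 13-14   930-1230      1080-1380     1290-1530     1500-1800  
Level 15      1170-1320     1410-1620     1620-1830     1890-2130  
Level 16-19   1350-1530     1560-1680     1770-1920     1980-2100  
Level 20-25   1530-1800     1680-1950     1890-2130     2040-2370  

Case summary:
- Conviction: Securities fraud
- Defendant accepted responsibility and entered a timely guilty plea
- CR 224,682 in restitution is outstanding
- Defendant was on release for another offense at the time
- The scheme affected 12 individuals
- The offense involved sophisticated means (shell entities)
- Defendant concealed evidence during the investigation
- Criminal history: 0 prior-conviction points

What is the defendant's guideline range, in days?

1350-1530 days

Base offense level for securities fraud: 10.
A1 applies: 10 + 1 = 11.
A3 applies: 11 + 2 = 13.
A4 applies: 13 − 4 = 9.
A5 applies (level before this adjustment is 9 < 13, so +1): 9 + 1 = 10.
A6 applies (level before this adjustment is 10 ≥ 9, so +3): 10 + 3 = 13.
A7 applies: 13 + 3 = 16.
Final offense level: 16.
Criminal history: 0 prior points → Category I (0-3).
Level 16 falls in the 16-19 band.
Grid: Level 16-19 × Category I = 1350-1530 days.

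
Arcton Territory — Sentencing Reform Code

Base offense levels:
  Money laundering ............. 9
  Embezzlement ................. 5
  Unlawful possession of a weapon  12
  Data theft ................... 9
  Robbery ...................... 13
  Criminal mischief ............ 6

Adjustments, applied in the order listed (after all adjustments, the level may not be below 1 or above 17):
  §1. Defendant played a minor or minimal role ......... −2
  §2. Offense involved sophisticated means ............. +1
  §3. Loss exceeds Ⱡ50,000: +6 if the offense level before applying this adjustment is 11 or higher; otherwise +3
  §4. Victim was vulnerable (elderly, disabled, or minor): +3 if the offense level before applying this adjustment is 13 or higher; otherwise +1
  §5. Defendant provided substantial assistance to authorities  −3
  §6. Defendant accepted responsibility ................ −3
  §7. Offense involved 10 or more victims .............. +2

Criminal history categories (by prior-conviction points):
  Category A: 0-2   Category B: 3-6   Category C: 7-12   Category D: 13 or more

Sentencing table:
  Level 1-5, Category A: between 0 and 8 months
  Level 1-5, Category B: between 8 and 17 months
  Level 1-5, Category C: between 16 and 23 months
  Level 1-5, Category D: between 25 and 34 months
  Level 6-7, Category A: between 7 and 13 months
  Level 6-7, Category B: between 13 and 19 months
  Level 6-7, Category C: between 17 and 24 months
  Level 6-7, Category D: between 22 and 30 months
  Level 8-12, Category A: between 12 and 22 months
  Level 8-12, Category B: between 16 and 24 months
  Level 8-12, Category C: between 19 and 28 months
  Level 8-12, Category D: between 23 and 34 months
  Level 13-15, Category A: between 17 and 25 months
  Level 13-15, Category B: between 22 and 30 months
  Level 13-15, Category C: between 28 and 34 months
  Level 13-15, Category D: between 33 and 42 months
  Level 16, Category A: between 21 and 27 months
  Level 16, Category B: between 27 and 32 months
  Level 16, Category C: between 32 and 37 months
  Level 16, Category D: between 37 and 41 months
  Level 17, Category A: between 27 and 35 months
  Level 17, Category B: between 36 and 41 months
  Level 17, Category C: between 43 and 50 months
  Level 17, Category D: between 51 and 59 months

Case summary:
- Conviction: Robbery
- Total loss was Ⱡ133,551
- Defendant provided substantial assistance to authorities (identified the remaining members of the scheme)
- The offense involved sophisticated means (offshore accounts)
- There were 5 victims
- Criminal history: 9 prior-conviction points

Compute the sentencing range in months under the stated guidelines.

Base offense level for robbery: 13.
§1 does not apply.
§2 applies: 13 + 1 = 14.
§3 applies (level before this adjustment is 14 ≥ 11, so +6): 14 + 6 = 20.
§5 applies: 20 − 3 = 17.
Final offense level: 17.
Criminal history: 9 prior points → Category C (7-12).
Level 17 falls in the 17 band.
Grid: Level 17 × Category C = 43-50 months.

43-50 months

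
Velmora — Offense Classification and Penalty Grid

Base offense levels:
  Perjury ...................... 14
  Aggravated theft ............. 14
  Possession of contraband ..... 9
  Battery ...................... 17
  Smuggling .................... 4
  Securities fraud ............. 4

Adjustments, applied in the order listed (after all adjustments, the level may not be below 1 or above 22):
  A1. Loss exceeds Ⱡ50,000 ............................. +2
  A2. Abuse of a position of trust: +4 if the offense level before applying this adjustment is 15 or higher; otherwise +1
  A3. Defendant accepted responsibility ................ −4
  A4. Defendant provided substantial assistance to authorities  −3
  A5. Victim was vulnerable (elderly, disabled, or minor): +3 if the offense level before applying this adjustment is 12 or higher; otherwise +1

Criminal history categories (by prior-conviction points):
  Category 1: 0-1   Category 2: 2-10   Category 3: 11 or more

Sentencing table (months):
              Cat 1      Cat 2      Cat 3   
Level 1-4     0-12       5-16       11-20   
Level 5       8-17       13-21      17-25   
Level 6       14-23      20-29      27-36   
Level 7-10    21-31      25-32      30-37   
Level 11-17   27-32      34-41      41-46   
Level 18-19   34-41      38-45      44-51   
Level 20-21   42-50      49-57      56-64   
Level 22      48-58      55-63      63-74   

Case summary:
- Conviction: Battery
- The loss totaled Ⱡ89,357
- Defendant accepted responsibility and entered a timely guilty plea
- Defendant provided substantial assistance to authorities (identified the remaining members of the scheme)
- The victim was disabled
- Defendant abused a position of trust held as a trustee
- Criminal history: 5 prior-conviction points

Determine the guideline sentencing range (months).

Base offense level for battery: 17.
A1 applies: 17 + 2 = 19.
A2 applies (level before this adjustment is 19 ≥ 15, so +4): 19 + 4 = 23.
A3 applies: 23 − 4 = 19.
A4 applies: 19 − 3 = 16.
A5 applies (level before this adjustment is 16 ≥ 12, so +3): 16 + 3 = 19.
Final offense level: 19.
Criminal history: 5 prior points → Category 2 (2-10).
Level 19 falls in the 18-19 band.
Grid: Level 18-19 × Category 2 = 38-45 months.

38-45 months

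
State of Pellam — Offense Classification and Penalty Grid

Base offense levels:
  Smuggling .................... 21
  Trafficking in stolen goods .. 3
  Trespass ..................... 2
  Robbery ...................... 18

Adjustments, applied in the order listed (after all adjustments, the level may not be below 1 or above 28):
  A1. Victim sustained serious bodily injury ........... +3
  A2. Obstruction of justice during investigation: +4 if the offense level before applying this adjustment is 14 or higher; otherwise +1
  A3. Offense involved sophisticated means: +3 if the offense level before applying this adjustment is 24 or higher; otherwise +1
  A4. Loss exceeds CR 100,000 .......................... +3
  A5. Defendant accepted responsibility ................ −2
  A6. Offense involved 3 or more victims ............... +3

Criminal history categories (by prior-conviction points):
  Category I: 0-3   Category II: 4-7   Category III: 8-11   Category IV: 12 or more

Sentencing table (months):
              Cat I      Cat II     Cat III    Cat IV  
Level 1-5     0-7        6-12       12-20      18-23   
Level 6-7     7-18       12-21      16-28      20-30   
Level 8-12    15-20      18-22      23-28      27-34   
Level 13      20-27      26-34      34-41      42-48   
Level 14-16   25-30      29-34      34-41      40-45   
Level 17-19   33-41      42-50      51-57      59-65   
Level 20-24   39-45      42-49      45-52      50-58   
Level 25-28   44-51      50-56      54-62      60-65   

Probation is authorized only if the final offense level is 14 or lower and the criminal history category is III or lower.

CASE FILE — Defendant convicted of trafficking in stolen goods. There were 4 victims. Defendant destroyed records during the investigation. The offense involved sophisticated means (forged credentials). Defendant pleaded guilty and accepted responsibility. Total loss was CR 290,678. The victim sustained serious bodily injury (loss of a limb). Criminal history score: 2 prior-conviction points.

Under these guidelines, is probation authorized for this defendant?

Base offense level for trafficking in stolen goods: 3.
A1 applies: 3 + 3 = 6.
A2 applies (level before this adjustment is 6 < 14, so +1): 6 + 1 = 7.
A3 applies (level before this adjustment is 7 < 24, so +1): 7 + 1 = 8.
A4 applies: 8 + 3 = 11.
A5 applies: 11 − 2 = 9.
A6 applies: 9 + 3 = 12.
Final offense level: 12.
Criminal history: 2 prior points → Category I (0-3).
Level 12 falls in the 8-12 band.
Grid: Level 8-12 × Category I = 15-20 months.
Probation check: level 12 ≤ 14 and category I ≤ III → eligible.

Yes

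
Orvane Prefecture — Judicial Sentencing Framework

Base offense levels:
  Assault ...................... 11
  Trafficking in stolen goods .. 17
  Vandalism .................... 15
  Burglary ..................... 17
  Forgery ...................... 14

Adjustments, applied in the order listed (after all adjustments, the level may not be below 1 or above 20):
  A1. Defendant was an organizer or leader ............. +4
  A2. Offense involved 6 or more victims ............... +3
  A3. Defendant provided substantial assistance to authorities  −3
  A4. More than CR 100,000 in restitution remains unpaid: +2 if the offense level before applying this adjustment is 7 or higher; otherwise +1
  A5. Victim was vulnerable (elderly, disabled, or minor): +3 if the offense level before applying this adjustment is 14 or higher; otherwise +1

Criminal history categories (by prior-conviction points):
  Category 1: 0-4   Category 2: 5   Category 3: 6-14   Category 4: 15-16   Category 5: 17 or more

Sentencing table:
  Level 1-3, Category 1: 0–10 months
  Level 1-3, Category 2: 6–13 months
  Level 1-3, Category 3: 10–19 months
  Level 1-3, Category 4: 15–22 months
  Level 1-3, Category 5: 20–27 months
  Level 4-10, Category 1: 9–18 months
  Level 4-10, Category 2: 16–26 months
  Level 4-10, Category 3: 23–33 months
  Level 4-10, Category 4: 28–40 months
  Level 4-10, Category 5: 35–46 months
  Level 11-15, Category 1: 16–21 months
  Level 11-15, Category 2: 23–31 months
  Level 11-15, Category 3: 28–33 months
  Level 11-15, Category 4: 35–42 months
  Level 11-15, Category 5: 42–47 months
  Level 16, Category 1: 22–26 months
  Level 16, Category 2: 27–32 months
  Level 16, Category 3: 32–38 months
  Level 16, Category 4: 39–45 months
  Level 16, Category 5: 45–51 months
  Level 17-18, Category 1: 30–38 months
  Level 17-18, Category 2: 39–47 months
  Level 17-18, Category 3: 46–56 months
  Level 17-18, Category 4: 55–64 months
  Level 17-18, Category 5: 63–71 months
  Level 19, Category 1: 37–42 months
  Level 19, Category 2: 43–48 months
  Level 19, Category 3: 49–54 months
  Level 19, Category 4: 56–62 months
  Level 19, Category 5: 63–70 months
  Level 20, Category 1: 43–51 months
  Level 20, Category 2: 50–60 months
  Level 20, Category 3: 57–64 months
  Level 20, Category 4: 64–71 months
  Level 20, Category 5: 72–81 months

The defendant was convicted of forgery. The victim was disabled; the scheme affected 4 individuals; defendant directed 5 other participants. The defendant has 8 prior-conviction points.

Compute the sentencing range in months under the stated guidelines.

57-64 months

Base offense level for forgery: 14.
A1 applies: 14 + 4 = 18.
A3 does not apply.
A4 does not apply.
A5 applies (level before this adjustment is 18 ≥ 14, so +3): 18 + 3 = 21.
Level 21 exceeds the maximum of 20; capped at 20.
Final offense level: 20.
Criminal history: 8 prior points → Category 3 (6-14).
Level 20 falls in the 20 band.
Grid: Level 20 × Category 3 = 57-64 months.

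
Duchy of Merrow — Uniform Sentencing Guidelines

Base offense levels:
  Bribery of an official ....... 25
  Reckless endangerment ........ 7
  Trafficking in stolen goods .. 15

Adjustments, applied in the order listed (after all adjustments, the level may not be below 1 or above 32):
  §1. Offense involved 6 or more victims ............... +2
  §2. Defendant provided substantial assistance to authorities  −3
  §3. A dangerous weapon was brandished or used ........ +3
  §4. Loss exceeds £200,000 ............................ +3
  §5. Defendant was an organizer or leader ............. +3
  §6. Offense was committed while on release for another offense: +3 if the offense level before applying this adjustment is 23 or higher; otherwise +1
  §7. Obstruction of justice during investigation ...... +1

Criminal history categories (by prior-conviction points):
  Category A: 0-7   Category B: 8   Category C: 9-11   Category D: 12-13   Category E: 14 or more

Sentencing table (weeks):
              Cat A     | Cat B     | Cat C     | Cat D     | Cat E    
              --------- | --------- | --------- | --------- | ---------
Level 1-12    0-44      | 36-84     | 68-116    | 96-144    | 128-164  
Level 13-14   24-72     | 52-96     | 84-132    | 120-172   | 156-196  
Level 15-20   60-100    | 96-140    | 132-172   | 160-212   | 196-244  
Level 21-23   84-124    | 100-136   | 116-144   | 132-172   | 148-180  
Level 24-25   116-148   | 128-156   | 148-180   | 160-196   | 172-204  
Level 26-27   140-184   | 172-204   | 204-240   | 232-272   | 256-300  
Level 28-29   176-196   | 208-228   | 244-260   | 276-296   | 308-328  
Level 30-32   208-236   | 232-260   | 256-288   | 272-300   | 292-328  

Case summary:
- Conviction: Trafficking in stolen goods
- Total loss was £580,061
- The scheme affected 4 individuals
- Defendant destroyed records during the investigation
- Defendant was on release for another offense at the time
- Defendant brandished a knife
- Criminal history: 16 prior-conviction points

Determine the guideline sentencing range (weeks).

148-180 weeks

Base offense level for trafficking in stolen goods: 15.
§1 does not apply.
§2 does not apply.
§3 applies: 15 + 3 = 18.
§4 applies: 18 + 3 = 21.
§5 does not apply.
§6 applies (level before this adjustment is 21 < 23, so +1): 21 + 1 = 22.
§7 applies: 22 + 1 = 23.
Final offense level: 23.
Criminal history: 16 prior points → Category E (14+).
Level 23 falls in the 21-23 band.
Grid: Level 21-23 × Category E = 148-180 weeks.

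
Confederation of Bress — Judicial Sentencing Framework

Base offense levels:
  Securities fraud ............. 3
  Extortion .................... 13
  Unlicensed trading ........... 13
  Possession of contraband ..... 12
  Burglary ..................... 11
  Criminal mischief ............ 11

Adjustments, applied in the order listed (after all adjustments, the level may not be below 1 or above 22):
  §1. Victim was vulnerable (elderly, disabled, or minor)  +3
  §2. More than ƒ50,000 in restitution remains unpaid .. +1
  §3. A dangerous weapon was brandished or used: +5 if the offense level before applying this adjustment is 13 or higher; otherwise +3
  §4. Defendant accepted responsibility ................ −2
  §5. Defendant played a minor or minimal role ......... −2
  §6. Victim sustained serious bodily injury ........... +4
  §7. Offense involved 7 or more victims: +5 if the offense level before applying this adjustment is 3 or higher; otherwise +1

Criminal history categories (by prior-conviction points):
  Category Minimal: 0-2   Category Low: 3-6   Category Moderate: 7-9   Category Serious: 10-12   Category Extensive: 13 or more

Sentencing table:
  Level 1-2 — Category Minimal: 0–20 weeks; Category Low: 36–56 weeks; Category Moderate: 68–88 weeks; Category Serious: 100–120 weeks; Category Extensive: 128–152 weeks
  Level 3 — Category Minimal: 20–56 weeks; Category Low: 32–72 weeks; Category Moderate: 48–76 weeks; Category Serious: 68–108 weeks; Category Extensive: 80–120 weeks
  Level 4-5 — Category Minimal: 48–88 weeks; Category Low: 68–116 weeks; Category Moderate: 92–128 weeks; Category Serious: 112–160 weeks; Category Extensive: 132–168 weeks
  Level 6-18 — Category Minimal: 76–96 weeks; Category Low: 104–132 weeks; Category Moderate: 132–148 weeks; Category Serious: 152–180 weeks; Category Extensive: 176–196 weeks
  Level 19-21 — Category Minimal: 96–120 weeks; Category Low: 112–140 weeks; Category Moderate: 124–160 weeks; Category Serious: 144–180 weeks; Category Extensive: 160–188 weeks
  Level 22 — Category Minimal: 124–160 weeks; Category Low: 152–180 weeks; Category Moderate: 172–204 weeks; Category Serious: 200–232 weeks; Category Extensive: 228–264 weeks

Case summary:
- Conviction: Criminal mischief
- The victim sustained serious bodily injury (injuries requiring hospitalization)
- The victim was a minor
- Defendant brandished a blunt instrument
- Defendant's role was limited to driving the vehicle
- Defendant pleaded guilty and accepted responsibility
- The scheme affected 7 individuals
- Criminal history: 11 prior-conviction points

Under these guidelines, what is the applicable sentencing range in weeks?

Base offense level for criminal mischief: 11.
§1 applies: 11 + 3 = 14.
§3 applies (level before this adjustment is 14 ≥ 13, so +5): 14 + 5 = 19.
§4 applies: 19 − 2 = 17.
§5 applies: 17 − 2 = 15.
§6 applies: 15 + 4 = 19.
§7 applies (level before this adjustment is 19 ≥ 3, so +5): 19 + 5 = 24.
Level 24 exceeds the maximum of 22; capped at 22.
Final offense level: 22.
Criminal history: 11 prior points → Category Serious (10-12).
Level 22 falls in the 22 band.
Grid: Level 22 × Category Serious = 200-232 weeks.

200-232 weeks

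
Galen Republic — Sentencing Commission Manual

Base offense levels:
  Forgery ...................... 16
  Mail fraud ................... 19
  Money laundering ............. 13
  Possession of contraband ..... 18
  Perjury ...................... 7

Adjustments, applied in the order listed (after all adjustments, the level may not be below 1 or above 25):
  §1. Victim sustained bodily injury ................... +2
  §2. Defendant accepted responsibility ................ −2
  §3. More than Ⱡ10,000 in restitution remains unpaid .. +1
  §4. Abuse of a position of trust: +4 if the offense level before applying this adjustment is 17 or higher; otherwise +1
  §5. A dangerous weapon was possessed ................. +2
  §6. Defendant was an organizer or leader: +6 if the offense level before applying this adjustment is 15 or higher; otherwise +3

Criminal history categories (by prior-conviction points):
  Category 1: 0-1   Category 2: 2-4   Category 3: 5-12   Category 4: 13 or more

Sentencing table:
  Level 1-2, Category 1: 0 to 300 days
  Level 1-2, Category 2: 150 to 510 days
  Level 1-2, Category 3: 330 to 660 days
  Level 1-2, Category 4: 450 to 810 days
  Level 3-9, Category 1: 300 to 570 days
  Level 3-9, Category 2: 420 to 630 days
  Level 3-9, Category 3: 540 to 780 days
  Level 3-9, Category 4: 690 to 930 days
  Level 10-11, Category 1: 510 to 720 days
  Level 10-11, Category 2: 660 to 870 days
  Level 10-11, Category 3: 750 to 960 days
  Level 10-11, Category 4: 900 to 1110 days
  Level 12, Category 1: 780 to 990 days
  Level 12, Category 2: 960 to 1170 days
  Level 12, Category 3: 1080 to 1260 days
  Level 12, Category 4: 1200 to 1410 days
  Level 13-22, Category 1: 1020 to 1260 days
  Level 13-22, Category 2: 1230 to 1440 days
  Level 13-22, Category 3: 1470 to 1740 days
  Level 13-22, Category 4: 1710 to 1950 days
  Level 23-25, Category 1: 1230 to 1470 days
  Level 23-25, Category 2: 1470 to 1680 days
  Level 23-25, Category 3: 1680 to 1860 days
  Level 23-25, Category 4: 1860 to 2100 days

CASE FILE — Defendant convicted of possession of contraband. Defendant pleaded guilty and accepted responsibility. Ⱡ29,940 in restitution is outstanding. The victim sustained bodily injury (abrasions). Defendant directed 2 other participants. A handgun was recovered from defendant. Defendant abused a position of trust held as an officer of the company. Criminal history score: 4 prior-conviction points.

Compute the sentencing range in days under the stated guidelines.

Base offense level for possession of contraband: 18.
§1 applies: 18 + 2 = 20.
§2 applies: 20 − 2 = 18.
§3 applies: 18 + 1 = 19.
§4 applies (level before this adjustment is 19 ≥ 17, so +4): 19 + 4 = 23.
§5 applies: 23 + 2 = 25.
§6 applies (level before this adjustment is 25 ≥ 15, so +6): 25 + 6 = 31.
Level 31 exceeds the maximum of 25; capped at 25.
Final offense level: 25.
Criminal history: 4 prior points → Category 2 (2-4).
Level 25 falls in the 23-25 band.
Grid: Level 23-25 × Category 2 = 1470-1680 days.

1470-1680 days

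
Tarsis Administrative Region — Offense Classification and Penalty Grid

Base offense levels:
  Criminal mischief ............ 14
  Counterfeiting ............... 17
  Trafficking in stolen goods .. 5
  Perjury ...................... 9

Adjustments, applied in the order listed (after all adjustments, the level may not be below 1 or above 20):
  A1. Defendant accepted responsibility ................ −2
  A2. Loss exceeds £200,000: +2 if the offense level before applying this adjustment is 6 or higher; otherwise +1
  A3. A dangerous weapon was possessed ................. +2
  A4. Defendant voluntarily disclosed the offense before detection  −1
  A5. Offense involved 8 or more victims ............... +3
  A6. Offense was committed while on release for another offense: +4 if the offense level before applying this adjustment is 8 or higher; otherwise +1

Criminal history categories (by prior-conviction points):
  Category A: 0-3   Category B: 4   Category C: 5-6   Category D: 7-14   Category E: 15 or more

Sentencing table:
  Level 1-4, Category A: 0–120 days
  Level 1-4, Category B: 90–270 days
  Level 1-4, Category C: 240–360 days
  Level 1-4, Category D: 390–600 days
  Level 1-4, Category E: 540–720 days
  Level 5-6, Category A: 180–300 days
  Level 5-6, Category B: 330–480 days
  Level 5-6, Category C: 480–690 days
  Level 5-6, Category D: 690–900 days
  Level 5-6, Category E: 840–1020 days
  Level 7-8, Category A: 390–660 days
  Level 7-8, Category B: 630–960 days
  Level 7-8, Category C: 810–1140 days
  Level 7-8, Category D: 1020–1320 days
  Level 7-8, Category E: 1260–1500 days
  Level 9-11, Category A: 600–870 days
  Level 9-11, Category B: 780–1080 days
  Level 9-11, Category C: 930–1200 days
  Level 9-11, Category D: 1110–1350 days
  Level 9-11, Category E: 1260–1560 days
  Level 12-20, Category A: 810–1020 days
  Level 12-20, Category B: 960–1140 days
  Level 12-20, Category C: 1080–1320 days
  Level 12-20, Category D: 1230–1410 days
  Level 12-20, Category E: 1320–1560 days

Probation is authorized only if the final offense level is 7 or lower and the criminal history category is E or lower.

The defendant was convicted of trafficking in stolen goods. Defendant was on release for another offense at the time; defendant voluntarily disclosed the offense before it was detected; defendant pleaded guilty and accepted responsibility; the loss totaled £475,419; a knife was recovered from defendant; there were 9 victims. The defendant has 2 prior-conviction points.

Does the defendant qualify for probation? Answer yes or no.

No

Base offense level for trafficking in stolen goods: 5.
A1 applies: 5 − 2 = 3.
A2 applies (level before this adjustment is 3 < 6, so +1): 3 + 1 = 4.
A3 applies: 4 + 2 = 6.
A4 applies: 6 − 1 = 5.
A5 applies: 5 + 3 = 8.
A6 applies (level before this adjustment is 8 ≥ 8, so +4): 8 + 4 = 12.
Final offense level: 12.
Criminal history: 2 prior points → Category A (0-3).
Level 12 falls in the 12-20 band.
Grid: Level 12-20 × Category A = 810-1020 days.
Probation check: level 12 > 7 and category A ≤ E → not eligible.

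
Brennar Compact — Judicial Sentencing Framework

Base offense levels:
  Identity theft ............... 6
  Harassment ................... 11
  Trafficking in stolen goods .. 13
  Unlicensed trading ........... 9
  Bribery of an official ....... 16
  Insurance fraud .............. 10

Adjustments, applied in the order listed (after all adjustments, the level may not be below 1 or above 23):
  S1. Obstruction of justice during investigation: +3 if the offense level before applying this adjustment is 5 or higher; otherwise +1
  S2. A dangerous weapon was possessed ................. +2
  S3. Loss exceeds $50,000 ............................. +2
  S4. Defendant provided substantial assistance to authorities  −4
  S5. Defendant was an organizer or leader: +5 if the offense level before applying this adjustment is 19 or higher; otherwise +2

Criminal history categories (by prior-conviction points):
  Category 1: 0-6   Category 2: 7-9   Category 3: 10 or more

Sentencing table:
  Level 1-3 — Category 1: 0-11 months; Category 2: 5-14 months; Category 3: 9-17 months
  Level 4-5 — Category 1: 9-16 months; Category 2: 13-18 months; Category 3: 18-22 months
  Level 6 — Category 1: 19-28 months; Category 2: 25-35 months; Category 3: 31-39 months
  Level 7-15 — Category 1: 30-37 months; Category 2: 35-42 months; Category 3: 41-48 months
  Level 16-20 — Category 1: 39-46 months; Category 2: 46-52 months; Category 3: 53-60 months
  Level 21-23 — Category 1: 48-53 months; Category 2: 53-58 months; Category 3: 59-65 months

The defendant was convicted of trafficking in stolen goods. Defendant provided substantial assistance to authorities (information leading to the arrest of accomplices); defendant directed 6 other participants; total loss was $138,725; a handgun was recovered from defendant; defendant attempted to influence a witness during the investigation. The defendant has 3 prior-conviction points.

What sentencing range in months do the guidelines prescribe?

39-46 months

Base offense level for trafficking in stolen goods: 13.
S1 applies (level before this adjustment is 13 ≥ 5, so +3): 13 + 3 = 16.
S2 applies: 16 + 2 = 18.
S3 applies: 18 + 2 = 20.
S4 applies: 20 − 4 = 16.
S5 applies (level before this adjustment is 16 < 19, so +2): 16 + 2 = 18.
Final offense level: 18.
Criminal history: 3 prior points → Category 1 (0-6).
Level 18 falls in the 16-20 band.
Grid: Level 16-20 × Category 1 = 39-46 months.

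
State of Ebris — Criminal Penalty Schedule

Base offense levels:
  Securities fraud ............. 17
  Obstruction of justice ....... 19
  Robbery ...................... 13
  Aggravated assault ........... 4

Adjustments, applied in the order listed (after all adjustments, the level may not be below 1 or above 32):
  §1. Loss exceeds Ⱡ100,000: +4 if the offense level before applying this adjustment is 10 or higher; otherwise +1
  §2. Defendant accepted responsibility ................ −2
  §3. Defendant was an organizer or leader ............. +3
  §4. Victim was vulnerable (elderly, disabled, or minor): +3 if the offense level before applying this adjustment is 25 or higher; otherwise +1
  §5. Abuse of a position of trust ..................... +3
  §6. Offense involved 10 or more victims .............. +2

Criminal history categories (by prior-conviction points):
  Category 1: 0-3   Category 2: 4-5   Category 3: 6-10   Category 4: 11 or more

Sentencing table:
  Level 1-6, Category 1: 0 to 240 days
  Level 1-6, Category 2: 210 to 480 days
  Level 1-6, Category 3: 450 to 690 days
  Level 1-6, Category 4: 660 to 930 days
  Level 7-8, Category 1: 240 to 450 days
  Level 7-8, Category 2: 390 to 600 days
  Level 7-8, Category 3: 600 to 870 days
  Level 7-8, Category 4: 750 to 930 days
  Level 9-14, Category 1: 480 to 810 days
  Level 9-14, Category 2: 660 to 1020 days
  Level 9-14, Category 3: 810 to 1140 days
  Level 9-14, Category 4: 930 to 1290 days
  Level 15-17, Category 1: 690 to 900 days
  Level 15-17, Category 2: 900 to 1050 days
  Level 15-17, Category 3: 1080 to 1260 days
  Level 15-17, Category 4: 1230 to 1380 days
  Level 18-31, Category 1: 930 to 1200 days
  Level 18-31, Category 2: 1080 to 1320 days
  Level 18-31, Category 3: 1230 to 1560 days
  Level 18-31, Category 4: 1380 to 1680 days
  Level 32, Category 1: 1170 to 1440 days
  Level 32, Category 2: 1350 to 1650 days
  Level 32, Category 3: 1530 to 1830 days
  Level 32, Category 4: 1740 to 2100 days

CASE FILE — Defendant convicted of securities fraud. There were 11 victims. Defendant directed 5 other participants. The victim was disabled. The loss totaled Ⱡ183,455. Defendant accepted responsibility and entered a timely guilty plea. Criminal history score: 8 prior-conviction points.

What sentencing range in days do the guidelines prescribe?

Base offense level for securities fraud: 17.
§1 applies (level before this adjustment is 17 ≥ 10, so +4): 17 + 4 = 21.
§2 applies: 21 − 2 = 19.
§3 applies: 19 + 3 = 22.
§4 applies (level before this adjustment is 22 < 25, so +1): 22 + 1 = 23.
§6 applies: 23 + 2 = 25.
Final offense level: 25.
Criminal history: 8 prior points → Category 3 (6-10).
Level 25 falls in the 18-31 band.
Grid: Level 18-31 × Category 3 = 1230-1560 days.

1230-1560 days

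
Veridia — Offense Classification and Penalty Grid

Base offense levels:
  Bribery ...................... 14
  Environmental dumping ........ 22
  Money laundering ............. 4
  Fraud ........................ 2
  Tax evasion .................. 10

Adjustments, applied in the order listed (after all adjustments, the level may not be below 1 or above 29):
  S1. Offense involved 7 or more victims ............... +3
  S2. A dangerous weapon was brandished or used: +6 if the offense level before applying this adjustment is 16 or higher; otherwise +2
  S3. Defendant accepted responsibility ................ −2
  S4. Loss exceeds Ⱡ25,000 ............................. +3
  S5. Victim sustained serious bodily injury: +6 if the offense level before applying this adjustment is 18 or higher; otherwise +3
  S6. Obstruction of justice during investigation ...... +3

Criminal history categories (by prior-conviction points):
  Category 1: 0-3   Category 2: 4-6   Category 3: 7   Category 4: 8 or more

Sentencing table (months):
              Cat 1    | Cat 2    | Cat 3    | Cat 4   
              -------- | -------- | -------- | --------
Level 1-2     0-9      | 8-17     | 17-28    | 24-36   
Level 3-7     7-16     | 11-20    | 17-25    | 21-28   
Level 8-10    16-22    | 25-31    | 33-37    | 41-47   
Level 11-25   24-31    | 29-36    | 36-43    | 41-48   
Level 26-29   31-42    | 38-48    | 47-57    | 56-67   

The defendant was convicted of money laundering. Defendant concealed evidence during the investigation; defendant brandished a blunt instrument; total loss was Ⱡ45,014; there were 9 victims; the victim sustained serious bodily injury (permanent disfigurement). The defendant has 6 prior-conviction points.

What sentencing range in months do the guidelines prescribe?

29-36 months

Base offense level for money laundering: 4.
S1 applies: 4 + 3 = 7.
S2 applies (level before this adjustment is 7 < 16, so +2): 7 + 2 = 9.
S4 applies: 9 + 3 = 12.
S5 applies (level before this adjustment is 12 < 18, so +3): 12 + 3 = 15.
S6 applies: 15 + 3 = 18.
Final offense level: 18.
Criminal history: 6 prior points → Category 2 (4-6).
Level 18 falls in the 11-25 band.
Grid: Level 11-25 × Category 2 = 29-36 months.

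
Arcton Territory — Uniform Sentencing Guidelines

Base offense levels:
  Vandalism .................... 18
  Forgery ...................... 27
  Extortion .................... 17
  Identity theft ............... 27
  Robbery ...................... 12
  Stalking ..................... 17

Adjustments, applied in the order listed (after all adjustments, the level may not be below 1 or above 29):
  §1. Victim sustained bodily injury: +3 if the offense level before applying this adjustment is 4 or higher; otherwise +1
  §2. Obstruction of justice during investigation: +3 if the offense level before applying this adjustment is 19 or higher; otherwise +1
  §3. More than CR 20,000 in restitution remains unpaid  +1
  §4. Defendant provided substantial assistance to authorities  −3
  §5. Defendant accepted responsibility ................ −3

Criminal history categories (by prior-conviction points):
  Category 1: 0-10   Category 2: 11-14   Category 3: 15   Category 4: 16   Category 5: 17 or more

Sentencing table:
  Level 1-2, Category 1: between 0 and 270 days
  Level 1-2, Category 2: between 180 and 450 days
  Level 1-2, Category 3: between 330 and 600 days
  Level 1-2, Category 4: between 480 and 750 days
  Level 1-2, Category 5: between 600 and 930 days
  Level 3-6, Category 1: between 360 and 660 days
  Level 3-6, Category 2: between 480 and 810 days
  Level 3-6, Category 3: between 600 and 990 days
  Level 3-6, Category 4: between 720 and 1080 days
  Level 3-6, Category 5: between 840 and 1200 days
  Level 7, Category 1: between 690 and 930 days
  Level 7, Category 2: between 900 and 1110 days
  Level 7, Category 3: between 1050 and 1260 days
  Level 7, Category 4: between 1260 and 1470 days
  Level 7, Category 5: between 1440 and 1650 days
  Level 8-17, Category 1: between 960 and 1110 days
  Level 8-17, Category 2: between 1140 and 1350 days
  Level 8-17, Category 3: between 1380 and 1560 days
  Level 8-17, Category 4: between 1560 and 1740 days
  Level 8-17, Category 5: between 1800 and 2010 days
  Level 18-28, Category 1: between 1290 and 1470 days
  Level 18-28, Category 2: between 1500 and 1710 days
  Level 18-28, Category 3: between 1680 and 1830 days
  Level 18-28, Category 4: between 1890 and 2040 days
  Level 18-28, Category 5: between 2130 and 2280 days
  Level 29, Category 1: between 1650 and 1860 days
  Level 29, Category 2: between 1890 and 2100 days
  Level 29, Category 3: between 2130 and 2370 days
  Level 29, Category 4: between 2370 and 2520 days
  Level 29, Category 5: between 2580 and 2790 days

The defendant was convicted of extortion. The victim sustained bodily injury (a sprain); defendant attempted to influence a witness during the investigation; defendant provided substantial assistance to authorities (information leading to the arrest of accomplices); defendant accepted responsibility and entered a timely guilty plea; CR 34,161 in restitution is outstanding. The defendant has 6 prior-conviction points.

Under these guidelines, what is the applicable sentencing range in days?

1290-1470 days

Base offense level for extortion: 17.
§1 applies (level before this adjustment is 17 ≥ 4, so +3): 17 + 3 = 20.
§2 applies (level before this adjustment is 20 ≥ 19, so +3): 20 + 3 = 23.
§3 applies: 23 + 1 = 24.
§4 applies: 24 − 3 = 21.
§5 applies: 21 − 3 = 18.
Final offense level: 18.
Criminal history: 6 prior points → Category 1 (0-10).
Level 18 falls in the 18-28 band.
Grid: Level 18-28 × Category 1 = 1290-1470 days.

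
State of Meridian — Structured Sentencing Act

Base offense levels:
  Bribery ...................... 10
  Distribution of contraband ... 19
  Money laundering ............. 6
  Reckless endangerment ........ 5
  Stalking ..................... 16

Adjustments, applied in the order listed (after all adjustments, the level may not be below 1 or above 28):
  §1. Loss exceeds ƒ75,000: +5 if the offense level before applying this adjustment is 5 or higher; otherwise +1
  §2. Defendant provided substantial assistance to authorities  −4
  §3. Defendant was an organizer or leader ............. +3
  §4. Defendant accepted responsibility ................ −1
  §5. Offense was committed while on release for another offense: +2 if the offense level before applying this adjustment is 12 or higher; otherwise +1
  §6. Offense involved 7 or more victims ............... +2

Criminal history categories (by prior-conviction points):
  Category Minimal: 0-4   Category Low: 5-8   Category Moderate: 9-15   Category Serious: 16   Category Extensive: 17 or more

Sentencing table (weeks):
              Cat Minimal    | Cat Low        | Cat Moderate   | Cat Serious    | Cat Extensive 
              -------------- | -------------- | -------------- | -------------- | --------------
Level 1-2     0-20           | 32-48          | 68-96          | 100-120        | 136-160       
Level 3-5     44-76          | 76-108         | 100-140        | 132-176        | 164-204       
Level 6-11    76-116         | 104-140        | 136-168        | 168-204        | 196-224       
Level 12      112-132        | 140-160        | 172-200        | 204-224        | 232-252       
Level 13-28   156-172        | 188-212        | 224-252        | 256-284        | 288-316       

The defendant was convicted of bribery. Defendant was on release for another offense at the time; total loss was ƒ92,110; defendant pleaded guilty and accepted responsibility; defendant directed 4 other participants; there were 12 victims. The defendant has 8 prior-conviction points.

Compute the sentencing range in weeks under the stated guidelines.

188-212 weeks

Base offense level for bribery: 10.
§1 applies (level before this adjustment is 10 ≥ 5, so +5): 10 + 5 = 15.
§3 applies: 15 + 3 = 18.
§4 applies: 18 − 1 = 17.
§5 applies (level before this adjustment is 17 ≥ 12, so +2): 17 + 2 = 19.
§6 applies: 19 + 2 = 21.
Final offense level: 21.
Criminal history: 8 prior points → Category Low (5-8).
Level 21 falls in the 13-28 band.
Grid: Level 13-28 × Category Low = 188-212 weeks.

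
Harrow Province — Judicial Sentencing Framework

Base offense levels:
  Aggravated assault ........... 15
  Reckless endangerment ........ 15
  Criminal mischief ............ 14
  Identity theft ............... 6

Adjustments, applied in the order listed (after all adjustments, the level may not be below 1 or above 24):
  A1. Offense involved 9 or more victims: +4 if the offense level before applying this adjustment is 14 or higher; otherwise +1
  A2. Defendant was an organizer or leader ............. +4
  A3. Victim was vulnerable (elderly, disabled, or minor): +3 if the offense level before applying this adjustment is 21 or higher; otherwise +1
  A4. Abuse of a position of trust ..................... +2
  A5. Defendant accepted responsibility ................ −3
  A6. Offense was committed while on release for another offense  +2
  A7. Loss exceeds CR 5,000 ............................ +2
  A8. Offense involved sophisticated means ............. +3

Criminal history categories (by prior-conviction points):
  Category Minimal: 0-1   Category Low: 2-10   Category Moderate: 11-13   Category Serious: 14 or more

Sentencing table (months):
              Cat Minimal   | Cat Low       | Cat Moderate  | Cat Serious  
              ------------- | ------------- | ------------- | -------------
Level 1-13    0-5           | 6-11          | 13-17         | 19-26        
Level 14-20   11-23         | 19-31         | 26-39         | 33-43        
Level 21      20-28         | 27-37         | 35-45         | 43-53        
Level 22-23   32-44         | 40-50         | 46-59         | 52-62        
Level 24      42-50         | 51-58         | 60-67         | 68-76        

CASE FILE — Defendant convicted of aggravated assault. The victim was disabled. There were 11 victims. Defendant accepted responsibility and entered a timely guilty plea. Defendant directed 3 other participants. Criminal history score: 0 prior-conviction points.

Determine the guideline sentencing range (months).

Base offense level for aggravated assault: 15.
A1 applies (level before this adjustment is 15 ≥ 14, so +4): 15 + 4 = 19.
A2 applies: 19 + 4 = 23.
A3 applies (level before this adjustment is 23 ≥ 21, so +3): 23 + 3 = 26.
A4 does not apply.
A5 applies: 26 − 3 = 23.
A6 does not apply.
Final offense level: 23.
Criminal history: 0 prior points → Category Minimal (0-1).
Level 23 falls in the 22-23 band.
Grid: Level 22-23 × Category Minimal = 32-44 months.

32-44 months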